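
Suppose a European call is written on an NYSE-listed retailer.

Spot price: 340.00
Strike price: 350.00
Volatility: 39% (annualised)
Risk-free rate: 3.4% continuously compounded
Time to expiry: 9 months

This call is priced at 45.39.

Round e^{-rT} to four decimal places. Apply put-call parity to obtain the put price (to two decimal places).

46.57

e^(−rT) = e^(−0.034·0.75) = 0.9748
Put-call parity: C − P = S − K·e^(−rT) = 340 − 350·0.9748 = 340 − 341.1800 = -1.1800
P = C − (C − P) = 45.39 − (-1.1800) = 46.5700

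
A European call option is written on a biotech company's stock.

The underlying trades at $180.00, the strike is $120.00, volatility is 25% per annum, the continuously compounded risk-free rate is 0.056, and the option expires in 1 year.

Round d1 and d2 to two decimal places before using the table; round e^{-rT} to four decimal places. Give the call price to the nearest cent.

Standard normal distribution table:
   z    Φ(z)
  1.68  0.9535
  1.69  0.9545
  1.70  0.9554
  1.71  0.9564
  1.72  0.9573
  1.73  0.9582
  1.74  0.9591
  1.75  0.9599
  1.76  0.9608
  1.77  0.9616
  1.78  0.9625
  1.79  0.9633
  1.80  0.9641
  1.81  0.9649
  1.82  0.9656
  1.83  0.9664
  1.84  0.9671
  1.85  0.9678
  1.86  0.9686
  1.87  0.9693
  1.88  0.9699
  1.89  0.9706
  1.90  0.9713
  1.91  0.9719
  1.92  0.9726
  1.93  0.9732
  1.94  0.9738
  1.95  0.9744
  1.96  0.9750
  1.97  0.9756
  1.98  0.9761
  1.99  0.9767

$66.99

σ√T = 0.25 × 1.0000 = 0.2500
d₁ = [ln(180/120) + (0.056 + 0.25²/2)·1] / 0.2500 = [0.4055 + 0.0872] / 0.2500 = 1.9709 → 1.97
d₂ = d₁ − σ√T = 1.9709 − 0.2500 = 1.7209 → 1.72
exp(−rT) = exp(−0.056·1) = 0.9455
N(d₁) = N(1.97) = 0.9756;  N(d₂) = N(1.72) = 0.9573
C = 180·0.9756 − 120·0.9455·0.9573 = 175.6080 − 108.6153 = 66.9927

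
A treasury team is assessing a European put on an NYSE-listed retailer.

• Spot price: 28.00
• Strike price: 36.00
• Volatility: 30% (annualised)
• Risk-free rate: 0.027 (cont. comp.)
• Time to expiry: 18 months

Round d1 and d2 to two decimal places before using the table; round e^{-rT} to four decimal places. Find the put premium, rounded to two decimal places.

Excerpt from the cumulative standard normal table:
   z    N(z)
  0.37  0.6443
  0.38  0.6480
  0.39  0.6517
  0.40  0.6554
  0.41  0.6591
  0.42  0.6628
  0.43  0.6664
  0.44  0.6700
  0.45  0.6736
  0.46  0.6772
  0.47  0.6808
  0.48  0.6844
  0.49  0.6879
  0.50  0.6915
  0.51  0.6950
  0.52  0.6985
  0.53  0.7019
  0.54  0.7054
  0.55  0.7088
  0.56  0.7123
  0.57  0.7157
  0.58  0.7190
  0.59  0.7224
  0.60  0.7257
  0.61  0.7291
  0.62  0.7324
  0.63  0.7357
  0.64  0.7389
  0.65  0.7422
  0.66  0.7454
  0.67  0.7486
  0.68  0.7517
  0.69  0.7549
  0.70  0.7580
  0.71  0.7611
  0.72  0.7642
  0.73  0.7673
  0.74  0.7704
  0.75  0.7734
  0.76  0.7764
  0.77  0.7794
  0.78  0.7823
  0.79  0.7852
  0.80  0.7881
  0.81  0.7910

σ√T = 0.3·√1.5 = 0.3674
d₁ = [ln(28/36) + (0.027 + ½·0.3²)·1.5] / (σ√T) = (-0.2513 + 0.1080) / 0.3674 = -0.3901 which rounds to -0.39
d₂ = -0.3901 − 0.3674 = -0.7575 which rounds to -0.76
exp(−rT) = exp(−0.027·1.5) = 0.9603
N(−d₂) = N(0.76) = 0.7764;  N(−d₁) = N(0.39) = 0.6517
P = 36·0.9603·0.7764 − 28·0.6517 = 26.8408 − 18.2476 = 8.5932

8.59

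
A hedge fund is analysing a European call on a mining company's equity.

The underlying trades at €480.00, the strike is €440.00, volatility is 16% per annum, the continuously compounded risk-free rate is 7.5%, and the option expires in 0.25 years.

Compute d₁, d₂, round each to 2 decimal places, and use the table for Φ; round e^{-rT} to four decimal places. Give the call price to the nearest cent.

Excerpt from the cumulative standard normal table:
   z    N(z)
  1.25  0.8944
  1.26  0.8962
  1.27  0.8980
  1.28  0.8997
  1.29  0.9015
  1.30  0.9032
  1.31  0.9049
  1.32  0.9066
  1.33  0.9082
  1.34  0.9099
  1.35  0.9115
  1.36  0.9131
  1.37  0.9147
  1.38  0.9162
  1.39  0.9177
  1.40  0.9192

€49.78

σ√T = 0.16·√0.25 = 0.0800
ln(S/K) + (r + σ²/2)T = ln(480/440) + (0.075 + 0.16²/2)·0.25 = 0.0870 + 0.0220 = 0.1090
d₁ = 0.1090 / 0.0800 = 1.3620 ⇒ 1.36
d₂ = d₁ − σ√T = 1.3620 − 0.0800 = 1.2820 ⇒ 1.28
exp(−rT) = exp(−0.075·0.25) = 0.9814
C = 480·N(1.36) − 440·0.9814·N(1.28) = 480·0.9131 − 440·0.9814·0.8997 = 438.2880 − 388.5049 = 49.7831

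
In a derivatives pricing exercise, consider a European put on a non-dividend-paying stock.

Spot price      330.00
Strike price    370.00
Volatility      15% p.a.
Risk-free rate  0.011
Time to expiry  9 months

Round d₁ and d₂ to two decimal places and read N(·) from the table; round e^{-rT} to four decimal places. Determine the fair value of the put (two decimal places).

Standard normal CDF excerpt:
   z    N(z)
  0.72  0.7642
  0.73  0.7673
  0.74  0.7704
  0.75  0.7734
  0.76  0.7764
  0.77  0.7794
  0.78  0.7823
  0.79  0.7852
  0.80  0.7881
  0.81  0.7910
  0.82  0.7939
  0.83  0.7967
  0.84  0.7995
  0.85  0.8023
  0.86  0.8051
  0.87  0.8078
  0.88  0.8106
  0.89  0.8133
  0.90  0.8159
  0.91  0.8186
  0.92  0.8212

42.24

σ√T = 0.15·√0.75 = 0.1299
d₁ = [ln(330/370) + (0.011 + 0.15²/2)·0.75] / 0.1299 = [-0.1144 + 0.0167] / 0.1299 = -0.7523 → -0.75
d₂ = d₁ − σ√T = -0.7523 − 0.1299 = -0.8822 → -0.88
exp(−rT) = exp(−0.011·0.75) = 0.9918
N(−d₂) = N(0.88) = 0.8106;  N(−d₁) = N(0.75) = 0.7734
P = 370·0.9918·0.8106 − 330·0.7734 = 297.4626 − 255.2220 = 42.2406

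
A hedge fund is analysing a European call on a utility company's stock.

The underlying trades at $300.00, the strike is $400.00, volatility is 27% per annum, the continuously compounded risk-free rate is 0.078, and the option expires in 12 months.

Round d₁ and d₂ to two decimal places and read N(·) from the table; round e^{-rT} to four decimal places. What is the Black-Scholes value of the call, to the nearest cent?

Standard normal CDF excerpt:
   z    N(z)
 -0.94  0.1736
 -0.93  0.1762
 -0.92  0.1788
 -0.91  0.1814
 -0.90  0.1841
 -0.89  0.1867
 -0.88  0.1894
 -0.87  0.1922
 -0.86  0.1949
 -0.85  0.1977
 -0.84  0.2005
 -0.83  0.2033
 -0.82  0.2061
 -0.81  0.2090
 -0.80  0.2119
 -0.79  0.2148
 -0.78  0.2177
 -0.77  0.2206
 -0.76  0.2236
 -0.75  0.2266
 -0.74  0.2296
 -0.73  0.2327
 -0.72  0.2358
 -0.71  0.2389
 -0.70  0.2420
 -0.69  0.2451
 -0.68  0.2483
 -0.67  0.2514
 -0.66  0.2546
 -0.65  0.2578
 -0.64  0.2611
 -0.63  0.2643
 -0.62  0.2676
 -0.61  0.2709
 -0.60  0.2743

$11.21

σ√T = 0.27 × 1.0000 = 0.2700
d₁ = [ln(300/400) + (0.078 + ½·0.27²)·1] / (σ√T) = (-0.2877 + 0.1144) / 0.2700 = -0.6416 which rounds to -0.64
d₂ = -0.6416 − 0.2700 = -0.9116 which rounds to -0.91
exp(−rT) = exp(−0.078·1) = 0.9250
N(d₁) = N(-0.64) = 0.2611;  N(d₂) = N(-0.91) = 0.1814
C = 300·0.2611 − 400·0.9250·0.1814 = 78.3300 − 67.1180 = 11.2120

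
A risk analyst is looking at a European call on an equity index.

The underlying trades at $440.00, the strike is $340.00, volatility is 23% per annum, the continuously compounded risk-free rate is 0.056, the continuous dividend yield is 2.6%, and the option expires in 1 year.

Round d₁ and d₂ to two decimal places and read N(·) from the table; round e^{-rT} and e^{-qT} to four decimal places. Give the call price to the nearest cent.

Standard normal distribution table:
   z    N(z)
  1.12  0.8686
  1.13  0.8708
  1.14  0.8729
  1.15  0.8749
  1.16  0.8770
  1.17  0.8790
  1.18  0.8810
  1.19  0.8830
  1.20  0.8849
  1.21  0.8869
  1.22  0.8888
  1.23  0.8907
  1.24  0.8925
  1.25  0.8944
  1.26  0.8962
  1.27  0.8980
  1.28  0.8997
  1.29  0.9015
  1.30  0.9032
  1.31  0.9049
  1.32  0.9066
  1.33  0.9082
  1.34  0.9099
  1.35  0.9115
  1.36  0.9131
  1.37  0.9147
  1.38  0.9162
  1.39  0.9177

$111.51

σ√T = 0.23 × 1.0000 = 0.2300
d₁ = [ln(440/340) + (0.056 − 0.026 + 0.23²/2)·1] / 0.2300 = [0.2578 + 0.0565] / 0.2300 = 1.3664 ⇒ 1.37
d₂ = d₁ − σ√T = 1.3664 − 0.2300 = 1.1364 ⇒ 1.14
e^(−qT) = e^(−0.026·1) = 0.9743;  e^(−rT) = e^(−0.056·1) = 0.9455
N(d₁) = N(1.37) = 0.9147;  N(d₂) = N(1.14) = 0.8729
C = 440·0.9743·0.9147 − 340·0.9455·0.8729 = 392.1246 − 280.6112 = 111.5134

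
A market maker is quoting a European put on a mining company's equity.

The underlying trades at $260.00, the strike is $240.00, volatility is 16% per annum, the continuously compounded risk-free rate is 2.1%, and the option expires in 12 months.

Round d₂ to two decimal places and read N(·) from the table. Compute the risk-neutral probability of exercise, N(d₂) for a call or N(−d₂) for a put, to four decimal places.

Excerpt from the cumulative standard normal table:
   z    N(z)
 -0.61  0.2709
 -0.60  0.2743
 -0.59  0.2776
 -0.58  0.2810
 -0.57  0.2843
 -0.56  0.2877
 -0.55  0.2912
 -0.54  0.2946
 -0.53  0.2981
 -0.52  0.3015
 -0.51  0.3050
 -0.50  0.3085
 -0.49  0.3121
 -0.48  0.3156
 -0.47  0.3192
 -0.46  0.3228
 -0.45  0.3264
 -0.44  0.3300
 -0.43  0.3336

T = 1;  σ√T = 0.1600
d₁ = [ln(260/240) + (0.021 + ½·0.16²)·1] / (σ√T) = (0.0800 + 0.0338) / 0.1600 = 0.7115 ≈ 0.71
d₂ = 0.7115 − 0.1600 = 0.5515 ≈ 0.55
Pr(exercise) under Q = N(−d₂) = N(-0.55) = 0.2912

0.2912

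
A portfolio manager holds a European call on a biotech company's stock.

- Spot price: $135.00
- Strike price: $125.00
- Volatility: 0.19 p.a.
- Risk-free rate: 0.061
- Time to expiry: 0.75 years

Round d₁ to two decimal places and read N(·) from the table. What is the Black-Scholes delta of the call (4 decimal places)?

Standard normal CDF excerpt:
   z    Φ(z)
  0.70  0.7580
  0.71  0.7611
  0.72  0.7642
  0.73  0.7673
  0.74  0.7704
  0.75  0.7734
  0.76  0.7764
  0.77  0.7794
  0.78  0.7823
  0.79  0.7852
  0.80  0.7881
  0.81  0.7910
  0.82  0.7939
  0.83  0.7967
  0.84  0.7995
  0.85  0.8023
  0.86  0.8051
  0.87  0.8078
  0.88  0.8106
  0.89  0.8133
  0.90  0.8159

0.7967

σ√T = 0.19·√0.75 = 0.1645
d₁ = [ln(135/125) + (0.061 + ½·0.19²)·0.75] / (σ√T) = (0.0770 + 0.0593) / 0.1645 = 0.8280 ≈ 0.83
N(d₁) = N(0.83) = 0.7967
Δ_call = N(d₁) = 0.7967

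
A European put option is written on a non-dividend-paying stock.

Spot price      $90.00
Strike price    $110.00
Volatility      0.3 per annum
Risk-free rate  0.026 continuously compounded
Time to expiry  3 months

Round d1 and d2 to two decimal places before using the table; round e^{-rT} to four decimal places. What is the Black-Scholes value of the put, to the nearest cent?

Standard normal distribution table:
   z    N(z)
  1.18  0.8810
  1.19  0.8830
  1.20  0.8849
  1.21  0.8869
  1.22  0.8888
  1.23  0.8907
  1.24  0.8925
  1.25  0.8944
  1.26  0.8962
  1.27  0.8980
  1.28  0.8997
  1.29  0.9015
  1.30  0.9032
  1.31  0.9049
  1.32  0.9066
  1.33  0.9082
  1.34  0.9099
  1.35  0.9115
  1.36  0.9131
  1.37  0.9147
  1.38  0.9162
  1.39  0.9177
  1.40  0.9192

$19.97

σ√T = 0.3 × 0.5000 = 0.1500
ln(S/K) + (r + σ²/2)T = ln(90/110) + (0.026 + 0.3²/2)·0.25 = -0.2007 + 0.0177 = -0.1829
d₁ = -0.1829 / 0.1500 = -1.2195 which rounds to -1.22
d₂ = d₁ − σ√T = -1.2195 − 0.1500 = -1.3695 which rounds to -1.37
e^(−rT) = e^(−0.026·0.25) = 0.9935
N(−d₂) = N(1.37) = 0.9147;  N(−d₁) = N(1.22) = 0.8888
P = 110·0.9935·0.9147 − 90·0.8888 = 99.9630 − 79.9920 = 19.9710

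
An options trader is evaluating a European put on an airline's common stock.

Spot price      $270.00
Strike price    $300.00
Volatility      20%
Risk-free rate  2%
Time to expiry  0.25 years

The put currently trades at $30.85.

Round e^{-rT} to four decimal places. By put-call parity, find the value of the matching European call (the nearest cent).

e^(−rT) = e^(−0.02·0.25) = 0.9950
Put-call parity: C − P = S − K·e^(−rT) = 270 − 300·0.9950 = 270 − 298.5000 = -28.5000
C = P + (C − P) = 30.85 + (-28.5000) = 2.3500

$2.35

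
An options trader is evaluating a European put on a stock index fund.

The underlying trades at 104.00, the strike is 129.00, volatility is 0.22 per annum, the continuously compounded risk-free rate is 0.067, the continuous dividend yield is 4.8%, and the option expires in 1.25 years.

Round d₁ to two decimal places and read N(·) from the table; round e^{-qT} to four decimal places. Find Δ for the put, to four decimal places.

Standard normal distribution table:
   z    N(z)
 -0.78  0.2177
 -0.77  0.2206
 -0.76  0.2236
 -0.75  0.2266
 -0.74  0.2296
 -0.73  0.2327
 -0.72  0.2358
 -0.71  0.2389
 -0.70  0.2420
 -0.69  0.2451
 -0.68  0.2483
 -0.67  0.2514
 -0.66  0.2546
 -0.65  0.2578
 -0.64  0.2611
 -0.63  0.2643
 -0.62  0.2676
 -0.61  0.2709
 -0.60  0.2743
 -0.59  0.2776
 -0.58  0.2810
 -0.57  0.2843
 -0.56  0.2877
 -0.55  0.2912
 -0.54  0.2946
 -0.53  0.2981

-0.7020

T = 1.25;  σ√T = 0.2460
d₁ = [ln(104/129) + (0.067 − 0.048 + ½·0.22²)·1.25] / (σ√T) = (-0.2154 + 0.0540) / 0.2460 = -0.6563 which rounds to -0.66
N(d₁) = N(-0.66) = 0.2546
Δ_put = exp(−qT)·(N(d₁) − 1) = 0.9418·(0.2546 − 1) = -0.7020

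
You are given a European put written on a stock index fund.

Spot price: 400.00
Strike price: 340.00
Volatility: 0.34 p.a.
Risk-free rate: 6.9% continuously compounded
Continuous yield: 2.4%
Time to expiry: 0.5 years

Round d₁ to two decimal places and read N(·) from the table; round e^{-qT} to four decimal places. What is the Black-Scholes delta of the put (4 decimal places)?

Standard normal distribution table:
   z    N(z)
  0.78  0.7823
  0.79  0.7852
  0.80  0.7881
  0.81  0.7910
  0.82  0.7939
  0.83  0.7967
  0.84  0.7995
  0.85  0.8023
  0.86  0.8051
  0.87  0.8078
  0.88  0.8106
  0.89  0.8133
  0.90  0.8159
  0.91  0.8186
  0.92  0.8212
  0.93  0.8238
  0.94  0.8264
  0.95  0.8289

T = 0.5;  σ√T = 0.2404
ln(S/K) + (r − q + σ²/2)T = ln(400/340) + (0.069 − 0.024 + 0.34²/2)·0.5 = 0.1625 + 0.0514 = 0.2139
d₁ = 0.2139 / 0.2404 = 0.8898 ≈ 0.89
N(d₁) = N(0.89) = 0.8133
Δ_put = e^(−qT)·(N(d₁) − 1) = 0.9881·(0.8133 − 1) = -0.1845

-0.1845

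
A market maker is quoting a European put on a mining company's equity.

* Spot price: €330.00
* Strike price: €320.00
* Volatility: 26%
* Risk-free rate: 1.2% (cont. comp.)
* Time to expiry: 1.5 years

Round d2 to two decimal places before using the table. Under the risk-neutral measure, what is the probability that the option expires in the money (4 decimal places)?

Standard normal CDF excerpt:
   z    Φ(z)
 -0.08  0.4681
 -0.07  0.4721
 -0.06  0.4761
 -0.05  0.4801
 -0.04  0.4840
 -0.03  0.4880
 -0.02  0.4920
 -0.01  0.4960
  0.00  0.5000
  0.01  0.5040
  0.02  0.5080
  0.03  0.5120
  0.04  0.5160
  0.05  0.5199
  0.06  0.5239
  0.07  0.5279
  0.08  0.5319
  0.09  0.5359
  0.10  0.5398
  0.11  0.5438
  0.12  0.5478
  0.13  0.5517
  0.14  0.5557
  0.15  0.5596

0.5040

σ√T = 0.26·√1.5 = 0.3184
d₁ = [ln(330/320) + (0.012 + ½·0.26²)·1.5] / (σ√T) = (0.0308 + 0.0687) / 0.3184 = 0.3124 which rounds to 0.31
d₂ = 0.3124 − 0.3184 = -0.0061 which rounds to -0.01
Risk-neutral Pr[S_T < K] = N(−d₂) = N(0.01) = 0.5040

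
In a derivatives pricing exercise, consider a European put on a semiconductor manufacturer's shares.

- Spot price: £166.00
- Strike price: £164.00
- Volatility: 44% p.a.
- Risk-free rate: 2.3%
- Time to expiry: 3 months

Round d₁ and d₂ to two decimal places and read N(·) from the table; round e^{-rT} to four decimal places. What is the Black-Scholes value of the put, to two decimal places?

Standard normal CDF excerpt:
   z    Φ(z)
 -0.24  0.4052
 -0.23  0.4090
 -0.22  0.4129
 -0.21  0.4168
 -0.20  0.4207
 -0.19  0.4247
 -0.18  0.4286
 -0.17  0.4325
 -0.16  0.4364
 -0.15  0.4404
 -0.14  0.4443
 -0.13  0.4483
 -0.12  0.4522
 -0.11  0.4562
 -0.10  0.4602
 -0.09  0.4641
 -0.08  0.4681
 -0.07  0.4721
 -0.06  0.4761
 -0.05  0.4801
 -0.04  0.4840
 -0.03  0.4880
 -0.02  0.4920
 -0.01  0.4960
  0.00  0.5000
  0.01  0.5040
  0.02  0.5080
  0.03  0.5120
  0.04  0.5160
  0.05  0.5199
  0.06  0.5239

£12.99

σ√T = 0.44·√0.25 = 0.2200
d₁ = [ln(166/164) + (0.023 + 0.44²/2)·0.25] / 0.2200 = [0.0121 + 0.0299] / 0.2200 = 0.1912 ≈ 0.19
d₂ = d₁ − σ√T = 0.1912 − 0.2200 = -0.0288 ≈ -0.03
exp(−rT) = exp(−0.023·0.25) = 0.9943
N(−d₂) = N(0.03) = 0.5120;  N(−d₁) = N(-0.19) = 0.4247
P = 164·0.9943·0.5120 − 166·0.4247 = 83.4894 − 70.5002 = 12.9892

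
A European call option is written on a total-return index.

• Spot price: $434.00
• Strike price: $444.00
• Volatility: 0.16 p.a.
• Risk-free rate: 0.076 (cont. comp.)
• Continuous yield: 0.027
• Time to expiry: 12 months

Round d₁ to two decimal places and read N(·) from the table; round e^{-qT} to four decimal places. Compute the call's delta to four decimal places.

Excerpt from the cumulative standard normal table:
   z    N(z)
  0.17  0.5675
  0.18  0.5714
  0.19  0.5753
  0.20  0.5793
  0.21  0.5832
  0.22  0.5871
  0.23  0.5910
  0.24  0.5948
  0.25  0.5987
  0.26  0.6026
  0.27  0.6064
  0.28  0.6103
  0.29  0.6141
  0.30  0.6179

T = 1;  σ√T = 0.1600
d₁ = [ln(434/444) + (0.076 − 0.027 + 0.16²/2)·1] / 0.1600 = [-0.0228 + 0.0618] / 0.1600 = 0.2439 → 0.24
N(d₁) = N(0.24) = 0.5948
Δ_call = exp(−qT)·N(d₁) = 0.9734·0.5948 = 0.5790

0.5790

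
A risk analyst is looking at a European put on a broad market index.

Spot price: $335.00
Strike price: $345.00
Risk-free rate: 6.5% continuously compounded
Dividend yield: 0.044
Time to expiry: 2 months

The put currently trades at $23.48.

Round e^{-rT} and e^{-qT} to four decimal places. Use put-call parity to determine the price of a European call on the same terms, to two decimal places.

$14.76

exp(−qT) = exp(−0.044·0.1667) = 0.9927;  exp(−rT) = exp(−0.065·0.1667) = 0.9892
Put-call parity: C − P = S·e^(−qT) − K·e^(−rT) = 335·0.9927 − 345·0.9892 = 332.5545 − 341.2740 = -8.7195
C = P + (C − P) = 23.48 + (-8.7195) = 14.7605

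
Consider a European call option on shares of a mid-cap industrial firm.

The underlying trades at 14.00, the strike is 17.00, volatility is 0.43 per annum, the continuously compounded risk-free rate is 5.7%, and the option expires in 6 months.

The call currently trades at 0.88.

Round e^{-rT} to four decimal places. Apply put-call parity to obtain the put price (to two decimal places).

3.40

e^(−rT) = e^(−0.057·0.5) = 0.9719
Put-call parity: C − P = S − K·e^(−rT) = 14 − 17·0.9719 = 14 − 16.5223 = -2.5223
P = C − (C − P) = 0.88 − (-2.5223) = 3.4023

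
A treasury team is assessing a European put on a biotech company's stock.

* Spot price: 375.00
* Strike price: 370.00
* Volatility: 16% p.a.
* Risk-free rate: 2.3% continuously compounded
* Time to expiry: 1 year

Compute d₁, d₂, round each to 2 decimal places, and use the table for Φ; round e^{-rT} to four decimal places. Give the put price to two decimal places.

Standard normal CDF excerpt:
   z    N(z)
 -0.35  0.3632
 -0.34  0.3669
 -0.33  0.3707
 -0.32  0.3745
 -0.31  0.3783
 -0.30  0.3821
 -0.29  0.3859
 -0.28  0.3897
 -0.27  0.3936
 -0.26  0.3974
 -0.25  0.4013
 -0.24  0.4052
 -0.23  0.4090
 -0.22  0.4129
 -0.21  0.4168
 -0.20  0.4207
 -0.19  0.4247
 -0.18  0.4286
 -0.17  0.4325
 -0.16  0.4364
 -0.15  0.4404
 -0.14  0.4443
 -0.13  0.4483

σ√T = 0.16·√1 = 0.1600
d₁ = [ln(375/370) + (0.023 + 0.16²/2)·1] / 0.1600 = [0.0134 + 0.0358] / 0.1600 = 0.3076 ⇒ 0.31
d₂ = d₁ − σ√T = 0.3076 − 0.1600 = 0.1476 ⇒ 0.15
e^(−rT) = e^(−0.023·1) = 0.9773
N(−d₂) = N(-0.15) = 0.4404;  N(−d₁) = N(-0.31) = 0.3783
P = 370·0.9773·0.4404 − 375·0.3783 = 159.2491 − 141.8625 = 17.3866

17.39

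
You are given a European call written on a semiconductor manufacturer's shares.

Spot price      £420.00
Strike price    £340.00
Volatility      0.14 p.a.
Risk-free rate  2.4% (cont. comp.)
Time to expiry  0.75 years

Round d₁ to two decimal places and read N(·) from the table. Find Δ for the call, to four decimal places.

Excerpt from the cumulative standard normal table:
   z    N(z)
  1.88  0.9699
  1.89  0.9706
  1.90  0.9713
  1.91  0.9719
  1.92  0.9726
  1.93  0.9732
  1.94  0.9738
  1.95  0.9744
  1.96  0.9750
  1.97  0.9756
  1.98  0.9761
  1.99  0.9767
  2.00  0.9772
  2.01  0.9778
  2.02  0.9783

σ√T = 0.14 × 0.8660 = 0.1212
d₁ = [ln(420/340) + (0.024 + 0.14²/2)·0.75] / 0.1212 = [0.2113 + 0.0254] / 0.1212 = 1.9519 ≈ 1.95
N(d₁) = N(1.95) = 0.9744
Δ_call = N(d₁) = 0.9744

0.9744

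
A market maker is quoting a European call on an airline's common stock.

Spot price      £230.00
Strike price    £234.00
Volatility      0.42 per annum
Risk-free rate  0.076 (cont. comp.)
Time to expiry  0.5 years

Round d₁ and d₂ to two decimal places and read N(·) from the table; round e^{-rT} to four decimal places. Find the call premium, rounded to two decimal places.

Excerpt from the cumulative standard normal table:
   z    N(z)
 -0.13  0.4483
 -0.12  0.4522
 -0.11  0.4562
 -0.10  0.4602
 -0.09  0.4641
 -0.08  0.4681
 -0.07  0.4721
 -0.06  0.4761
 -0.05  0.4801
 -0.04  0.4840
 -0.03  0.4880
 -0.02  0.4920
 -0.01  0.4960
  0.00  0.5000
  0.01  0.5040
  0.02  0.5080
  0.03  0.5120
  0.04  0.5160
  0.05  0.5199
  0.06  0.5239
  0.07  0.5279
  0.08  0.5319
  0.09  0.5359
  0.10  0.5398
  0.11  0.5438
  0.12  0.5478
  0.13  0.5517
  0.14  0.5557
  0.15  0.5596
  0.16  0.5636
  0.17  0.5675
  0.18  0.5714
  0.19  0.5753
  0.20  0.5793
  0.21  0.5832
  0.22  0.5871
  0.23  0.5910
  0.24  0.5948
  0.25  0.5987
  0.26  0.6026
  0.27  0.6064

σ√T = 0.42 × 0.7071 = 0.2970
d₁ = [ln(230/234) + (0.076 + 0.42²/2)·0.5] / 0.2970 = [-0.0172 + 0.0821] / 0.2970 = 0.2184 ⇒ 0.22
d₂ = d₁ − σ√T = 0.2184 − 0.2970 = -0.0786 ⇒ -0.08
e^(−rT) = e^(−0.076·0.5) = 0.9627
C = 230·N(0.22) − 234·0.9627·N(-0.08) = 230·0.5871 − 234·0.9627·0.4681 = 135.0330 − 105.4497 = 29.5833

£29.58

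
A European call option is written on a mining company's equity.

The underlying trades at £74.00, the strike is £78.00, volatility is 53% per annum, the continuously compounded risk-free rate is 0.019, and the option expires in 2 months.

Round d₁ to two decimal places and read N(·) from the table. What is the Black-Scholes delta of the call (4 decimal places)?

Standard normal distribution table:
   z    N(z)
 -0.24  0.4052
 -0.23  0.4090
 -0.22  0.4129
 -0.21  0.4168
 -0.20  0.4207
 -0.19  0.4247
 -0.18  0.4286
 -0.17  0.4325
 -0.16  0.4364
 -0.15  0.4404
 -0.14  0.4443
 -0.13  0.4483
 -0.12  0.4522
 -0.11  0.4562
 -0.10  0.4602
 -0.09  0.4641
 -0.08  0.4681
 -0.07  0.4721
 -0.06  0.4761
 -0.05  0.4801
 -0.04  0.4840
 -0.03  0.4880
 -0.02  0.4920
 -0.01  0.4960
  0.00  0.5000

σ√T = 0.53·√0.1667 = 0.2164
d₁ = [ln(74/78) + (0.019 + 0.53²/2)·0.1667] / 0.2164 = [-0.0526 + 0.0266] / 0.2164 = -0.1205 → -0.12
N(d₁) = N(-0.12) = 0.4522
Δ_call = N(d₁) = 0.4522

0.4522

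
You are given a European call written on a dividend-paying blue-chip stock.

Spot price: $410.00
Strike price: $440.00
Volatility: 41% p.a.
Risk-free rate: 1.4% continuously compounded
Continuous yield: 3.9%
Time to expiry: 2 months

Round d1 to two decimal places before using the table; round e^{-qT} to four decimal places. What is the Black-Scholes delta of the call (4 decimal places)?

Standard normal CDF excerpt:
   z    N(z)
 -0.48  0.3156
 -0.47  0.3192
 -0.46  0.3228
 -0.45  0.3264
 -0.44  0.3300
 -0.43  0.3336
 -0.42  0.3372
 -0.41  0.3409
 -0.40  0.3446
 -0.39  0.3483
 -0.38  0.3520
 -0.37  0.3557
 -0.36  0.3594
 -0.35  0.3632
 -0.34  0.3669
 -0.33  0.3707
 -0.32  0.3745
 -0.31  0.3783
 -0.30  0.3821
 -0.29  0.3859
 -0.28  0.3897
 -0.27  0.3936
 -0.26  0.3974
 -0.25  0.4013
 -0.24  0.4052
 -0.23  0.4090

σ√T = 0.41·√0.1667 = 0.1674
d₁ = [ln(410/440) + (0.014 − 0.039 + ½·0.41²)·0.1667] / (σ√T) = (-0.0706 + 0.0098) / 0.1674 = -0.3631 ≈ -0.36
N(d₁) = N(-0.36) = 0.3594
Δ_call = exp(−qT)·N(d₁) = 0.9935·0.3594 = 0.3571

0.3571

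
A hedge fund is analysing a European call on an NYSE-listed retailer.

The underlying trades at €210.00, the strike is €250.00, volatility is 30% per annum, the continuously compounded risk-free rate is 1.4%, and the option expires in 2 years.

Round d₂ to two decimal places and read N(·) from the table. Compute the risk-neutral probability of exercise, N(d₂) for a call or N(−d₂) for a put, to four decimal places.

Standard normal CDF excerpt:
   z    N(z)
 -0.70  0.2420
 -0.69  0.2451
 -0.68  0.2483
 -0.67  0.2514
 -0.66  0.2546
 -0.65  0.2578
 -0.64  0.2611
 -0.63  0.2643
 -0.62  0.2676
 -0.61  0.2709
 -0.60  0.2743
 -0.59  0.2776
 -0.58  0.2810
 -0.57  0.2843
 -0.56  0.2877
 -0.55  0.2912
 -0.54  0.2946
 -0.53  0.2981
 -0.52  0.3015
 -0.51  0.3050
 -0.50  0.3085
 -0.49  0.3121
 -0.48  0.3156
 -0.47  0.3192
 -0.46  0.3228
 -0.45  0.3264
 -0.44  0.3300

T = 2;  σ√T = 0.4243
d₁ = [ln(210/250) + (0.014 + 0.3²/2)·2] / 0.4243 = [-0.1744 + 0.1180] / 0.4243 = -0.1328 → -0.13
d₂ = d₁ − σ√T = -0.1328 − 0.4243 = -0.5571 → -0.56
Risk-neutral Pr[S_T > K] = N(d₂) = N(-0.56) = 0.2877

0.2877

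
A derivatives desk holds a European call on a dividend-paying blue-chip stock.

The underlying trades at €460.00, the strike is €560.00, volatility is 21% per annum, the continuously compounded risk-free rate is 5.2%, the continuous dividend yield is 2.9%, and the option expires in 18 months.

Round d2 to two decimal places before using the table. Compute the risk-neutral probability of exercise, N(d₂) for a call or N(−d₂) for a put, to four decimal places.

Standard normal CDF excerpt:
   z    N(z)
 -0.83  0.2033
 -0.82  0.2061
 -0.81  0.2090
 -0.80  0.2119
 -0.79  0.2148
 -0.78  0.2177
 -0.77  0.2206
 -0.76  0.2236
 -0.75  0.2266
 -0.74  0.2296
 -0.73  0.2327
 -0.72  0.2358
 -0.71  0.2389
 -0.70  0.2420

σ√T = 0.21 × 1.2247 = 0.2572
ln(S/K) + (r − q + σ²/2)T = ln(460/560) + (0.052 − 0.029 + 0.21²/2)·1.5 = -0.1967 + 0.0676 = -0.1291
d₁ = -0.1291 / 0.2572 = -0.5021 ⇒ -0.50
d₂ = d₁ − σ√T = -0.5021 − 0.2572 = -0.7593 ⇒ -0.76
Risk-neutral Pr[S_T > K] = N(d₂) = N(-0.76) = 0.2236

0.2236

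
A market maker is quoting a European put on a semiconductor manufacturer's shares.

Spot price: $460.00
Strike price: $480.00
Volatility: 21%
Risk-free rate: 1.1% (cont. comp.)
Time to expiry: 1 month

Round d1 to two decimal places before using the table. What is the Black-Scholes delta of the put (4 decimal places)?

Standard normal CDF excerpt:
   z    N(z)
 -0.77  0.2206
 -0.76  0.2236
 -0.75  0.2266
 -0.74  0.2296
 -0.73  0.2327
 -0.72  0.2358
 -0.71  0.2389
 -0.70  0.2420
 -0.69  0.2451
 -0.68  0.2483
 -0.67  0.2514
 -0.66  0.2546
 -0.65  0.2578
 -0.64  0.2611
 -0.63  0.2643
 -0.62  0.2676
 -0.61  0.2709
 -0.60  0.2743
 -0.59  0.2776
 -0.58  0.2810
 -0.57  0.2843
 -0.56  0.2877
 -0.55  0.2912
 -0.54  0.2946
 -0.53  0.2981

σ√T = 0.21·√0.08333 = 0.0606
d₁ = [ln(460/480) + (0.011 + 0.21²/2)·0.08333] / 0.0606 = [-0.0426 + 0.0028] / 0.0606 = -0.6566 → -0.66
N(d₁) = N(-0.66) = 0.2546
Δ_put = N(d₁) − 1 = 0.2546 − 1 = -0.7454

-0.7454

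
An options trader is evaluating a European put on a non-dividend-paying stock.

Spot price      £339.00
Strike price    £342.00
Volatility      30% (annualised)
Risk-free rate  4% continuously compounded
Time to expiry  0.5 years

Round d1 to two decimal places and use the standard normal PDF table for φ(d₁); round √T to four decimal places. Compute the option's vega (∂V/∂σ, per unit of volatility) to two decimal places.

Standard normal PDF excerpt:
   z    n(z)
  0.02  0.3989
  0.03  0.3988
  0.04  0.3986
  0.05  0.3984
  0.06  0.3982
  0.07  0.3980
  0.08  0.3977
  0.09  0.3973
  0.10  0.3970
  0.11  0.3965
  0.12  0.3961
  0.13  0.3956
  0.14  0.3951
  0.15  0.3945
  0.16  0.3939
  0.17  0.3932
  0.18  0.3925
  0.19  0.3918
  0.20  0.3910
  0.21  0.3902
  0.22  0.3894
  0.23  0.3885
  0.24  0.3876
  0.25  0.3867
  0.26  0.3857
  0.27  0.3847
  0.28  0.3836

σ√T = 0.3 × 0.7071 = 0.2121
ln(S/K) + (r + σ²/2)T = ln(339/342) + (0.04 + 0.3²/2)·0.5 = -0.0088 + 0.0425 = 0.0337
d₁ = 0.0337 / 0.2121 = 0.1588 → 0.16
√T = √0.5 = 0.7071
φ(d₁) = φ(0.16) = 0.3939
vega = S·φ(d₁)·√T = 339·0.3939·0.7071 = 94.4205
(The call has the same vega.)

94.42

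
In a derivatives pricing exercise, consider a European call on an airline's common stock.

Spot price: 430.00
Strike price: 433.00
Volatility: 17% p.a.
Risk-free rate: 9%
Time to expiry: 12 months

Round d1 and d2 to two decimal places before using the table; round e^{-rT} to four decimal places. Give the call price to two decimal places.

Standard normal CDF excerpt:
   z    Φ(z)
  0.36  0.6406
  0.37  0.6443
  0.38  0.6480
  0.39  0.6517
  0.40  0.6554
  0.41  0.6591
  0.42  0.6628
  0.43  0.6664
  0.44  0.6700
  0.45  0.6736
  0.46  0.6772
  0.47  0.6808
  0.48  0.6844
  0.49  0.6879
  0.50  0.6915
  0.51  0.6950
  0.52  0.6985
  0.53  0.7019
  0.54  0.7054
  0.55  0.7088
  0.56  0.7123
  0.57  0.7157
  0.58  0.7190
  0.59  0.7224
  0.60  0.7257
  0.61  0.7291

48.40

σ√T = 0.17 × 1.0000 = 0.1700
d₁ = [ln(430/433) + (0.09 + ½·0.17²)·1] / (σ√T) = (-0.0070 + 0.1045) / 0.1700 = 0.5735 which rounds to 0.57
d₂ = 0.5735 − 0.1700 = 0.4035 which rounds to 0.40
e^(−rT) = e^(−0.09·1) = 0.9139
N(d₁) = N(0.57) = 0.7157;  N(d₂) = N(0.40) = 0.6554
C = 430·0.7157 − 433·0.9139·0.6554 = 307.7510 − 259.3540 = 48.3970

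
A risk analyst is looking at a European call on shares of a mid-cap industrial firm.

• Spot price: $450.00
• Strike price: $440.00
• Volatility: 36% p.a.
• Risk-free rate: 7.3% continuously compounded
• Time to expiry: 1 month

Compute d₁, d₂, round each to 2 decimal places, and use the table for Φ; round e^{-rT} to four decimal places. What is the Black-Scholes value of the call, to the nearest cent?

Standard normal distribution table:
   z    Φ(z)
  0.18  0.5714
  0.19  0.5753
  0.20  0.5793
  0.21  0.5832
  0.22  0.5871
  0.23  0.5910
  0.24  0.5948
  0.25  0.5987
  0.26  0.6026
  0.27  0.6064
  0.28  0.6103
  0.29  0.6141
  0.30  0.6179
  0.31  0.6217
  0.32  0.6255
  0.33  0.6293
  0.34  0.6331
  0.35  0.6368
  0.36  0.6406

σ√T = 0.36·√0.08333 = 0.1039
d₁ = [ln(450/440) + (0.073 + ½·0.36²)·0.08333] / (σ√T) = (0.0225 + 0.0115) / 0.1039 = 0.3267 ⇒ 0.33
d₂ = 0.3267 − 0.1039 = 0.2228 ⇒ 0.22
exp(−rT) = exp(−0.073·0.08333) = 0.9939
C = 450·N(0.33) − 440·0.9939·N(0.22) = 450·0.6293 − 440·0.9939·0.5871 = 283.1850 − 256.7482 = 26.4368

$26.44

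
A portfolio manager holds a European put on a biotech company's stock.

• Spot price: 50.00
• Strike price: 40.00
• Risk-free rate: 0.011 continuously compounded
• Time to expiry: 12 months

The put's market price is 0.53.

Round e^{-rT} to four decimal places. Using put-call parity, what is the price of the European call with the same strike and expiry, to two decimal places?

10.97

exp(−rT) = exp(−0.011·1) = 0.9891
Put-call parity: C − P = S − K·e^(−rT) = 50 − 40·0.9891 = 50 − 39.5640 = 10.4360
C = P + (C − P) = 0.53 + (10.4360) = 10.9660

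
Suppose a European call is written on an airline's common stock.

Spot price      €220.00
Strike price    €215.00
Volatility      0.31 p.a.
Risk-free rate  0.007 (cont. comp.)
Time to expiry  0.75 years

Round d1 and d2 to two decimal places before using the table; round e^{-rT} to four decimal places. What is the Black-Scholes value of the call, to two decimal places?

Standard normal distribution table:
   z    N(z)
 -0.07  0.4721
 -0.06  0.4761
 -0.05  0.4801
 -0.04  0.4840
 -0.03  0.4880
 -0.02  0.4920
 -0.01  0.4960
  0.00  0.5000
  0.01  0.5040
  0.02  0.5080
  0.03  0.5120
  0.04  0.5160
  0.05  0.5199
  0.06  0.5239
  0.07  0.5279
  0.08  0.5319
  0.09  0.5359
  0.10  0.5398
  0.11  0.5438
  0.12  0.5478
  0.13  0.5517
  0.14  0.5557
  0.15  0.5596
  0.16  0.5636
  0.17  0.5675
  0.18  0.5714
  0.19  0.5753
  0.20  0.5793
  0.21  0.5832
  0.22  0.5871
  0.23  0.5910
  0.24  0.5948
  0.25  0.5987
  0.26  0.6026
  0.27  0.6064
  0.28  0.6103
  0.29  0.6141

€26.48

σ√T = 0.31·√0.75 = 0.2685
d₁ = [ln(220/215) + (0.007 + ½·0.31²)·0.75] / (σ√T) = (0.0230 + 0.0413) / 0.2685 = 0.2394 which rounds to 0.24
d₂ = 0.2394 − 0.2685 = -0.0290 which rounds to -0.03
e^(−rT) = e^(−0.007·0.75) = 0.9948
N(d₁) = N(0.24) = 0.5948;  N(d₂) = N(-0.03) = 0.4880
C = 220·0.5948 − 215·0.9948·0.4880 = 130.8560 − 104.3744 = 26.4816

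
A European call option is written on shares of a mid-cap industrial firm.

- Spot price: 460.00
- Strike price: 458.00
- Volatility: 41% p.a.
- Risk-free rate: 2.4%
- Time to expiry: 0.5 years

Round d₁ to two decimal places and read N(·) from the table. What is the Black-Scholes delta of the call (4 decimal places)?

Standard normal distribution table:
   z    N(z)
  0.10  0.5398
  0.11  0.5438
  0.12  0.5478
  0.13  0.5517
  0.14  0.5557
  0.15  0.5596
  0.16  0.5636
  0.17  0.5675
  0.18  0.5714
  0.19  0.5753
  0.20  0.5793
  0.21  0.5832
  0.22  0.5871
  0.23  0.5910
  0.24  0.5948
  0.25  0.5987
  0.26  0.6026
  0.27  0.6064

T = 0.5;  σ√T = 0.2899
ln(S/K) + (r + σ²/2)T = ln(460/458) + (0.024 + 0.41²/2)·0.5 = 0.0044 + 0.0540 = 0.0584
d₁ = 0.0584 / 0.2899 = 0.2014 which rounds to 0.20
N(d₁) = N(0.20) = 0.5793
Δ_call = N(d₁) = 0.5793

0.5793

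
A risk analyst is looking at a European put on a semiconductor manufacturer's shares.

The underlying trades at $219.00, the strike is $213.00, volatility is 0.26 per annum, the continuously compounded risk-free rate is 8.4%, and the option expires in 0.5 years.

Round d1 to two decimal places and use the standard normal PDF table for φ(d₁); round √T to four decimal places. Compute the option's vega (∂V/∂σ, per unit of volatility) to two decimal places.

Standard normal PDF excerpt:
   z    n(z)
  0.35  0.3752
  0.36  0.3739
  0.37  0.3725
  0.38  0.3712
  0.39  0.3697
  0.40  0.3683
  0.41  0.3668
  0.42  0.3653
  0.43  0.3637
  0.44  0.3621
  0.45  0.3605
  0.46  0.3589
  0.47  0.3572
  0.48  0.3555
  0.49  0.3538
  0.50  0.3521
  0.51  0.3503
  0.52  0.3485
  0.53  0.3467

55.31

σ√T = 0.26 × 0.7071 = 0.1838
d₁ = [ln(219/213) + (0.084 + 0.26²/2)·0.5] / 0.1838 = [0.0278 + 0.0589] / 0.1838 = 0.4715 which rounds to 0.47
√T = √0.5 = 0.7071
φ(d₁) = φ(0.47) = 0.3572
vega = S·φ(d₁)·√T = 219·0.3572·0.7071 = 55.3142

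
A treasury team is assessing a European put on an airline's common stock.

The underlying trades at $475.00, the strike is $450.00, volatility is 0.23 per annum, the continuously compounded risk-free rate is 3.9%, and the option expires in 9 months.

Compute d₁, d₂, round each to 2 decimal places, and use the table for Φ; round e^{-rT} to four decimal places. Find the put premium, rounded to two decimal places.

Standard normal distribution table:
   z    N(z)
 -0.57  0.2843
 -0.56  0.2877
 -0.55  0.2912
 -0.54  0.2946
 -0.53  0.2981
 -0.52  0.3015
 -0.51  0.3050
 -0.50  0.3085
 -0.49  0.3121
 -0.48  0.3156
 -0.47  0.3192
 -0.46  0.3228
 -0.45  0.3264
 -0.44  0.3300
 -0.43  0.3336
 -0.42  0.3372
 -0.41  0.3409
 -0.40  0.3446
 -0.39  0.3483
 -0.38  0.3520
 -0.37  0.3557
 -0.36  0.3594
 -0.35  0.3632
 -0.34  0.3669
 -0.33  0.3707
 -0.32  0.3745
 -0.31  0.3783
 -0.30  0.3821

$20.46

σ√T = 0.23·√0.75 = 0.1992
d₁ = [ln(475/450) + (0.039 + ½·0.23²)·0.75] / (σ√T) = (0.0541 + 0.0491) / 0.1992 = 0.5179 ⇒ 0.52
d₂ = 0.5179 − 0.1992 = 0.3187 ⇒ 0.32
e^(−rT) = e^(−0.039·0.75) = 0.9712
P = 450·0.9712·N(-0.32) − 475·N(-0.52) = 450·0.9712·0.3745 − 475·0.3015 = 163.6715 − 143.2125 = 20.4590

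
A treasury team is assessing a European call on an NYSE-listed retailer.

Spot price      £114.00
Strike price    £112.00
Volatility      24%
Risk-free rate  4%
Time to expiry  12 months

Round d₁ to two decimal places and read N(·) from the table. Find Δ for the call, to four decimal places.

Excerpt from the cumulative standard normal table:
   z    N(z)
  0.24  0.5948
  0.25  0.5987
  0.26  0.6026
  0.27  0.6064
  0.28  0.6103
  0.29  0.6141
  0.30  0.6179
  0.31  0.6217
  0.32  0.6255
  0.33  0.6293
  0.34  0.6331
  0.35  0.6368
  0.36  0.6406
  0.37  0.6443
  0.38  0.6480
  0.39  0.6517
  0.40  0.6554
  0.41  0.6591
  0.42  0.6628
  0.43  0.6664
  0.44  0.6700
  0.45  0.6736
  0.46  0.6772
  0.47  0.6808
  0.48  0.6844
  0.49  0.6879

0.6406

σ√T = 0.24 × 1.0000 = 0.2400
ln(S/K) + (r + σ²/2)T = ln(114/112) + (0.04 + 0.24²/2)·1 = 0.0177 + 0.0688 = 0.0865
d₁ = 0.0865 / 0.2400 = 0.3604 → 0.36
N(d₁) = N(0.36) = 0.6406
Δ_call = N(d₁) = 0.6406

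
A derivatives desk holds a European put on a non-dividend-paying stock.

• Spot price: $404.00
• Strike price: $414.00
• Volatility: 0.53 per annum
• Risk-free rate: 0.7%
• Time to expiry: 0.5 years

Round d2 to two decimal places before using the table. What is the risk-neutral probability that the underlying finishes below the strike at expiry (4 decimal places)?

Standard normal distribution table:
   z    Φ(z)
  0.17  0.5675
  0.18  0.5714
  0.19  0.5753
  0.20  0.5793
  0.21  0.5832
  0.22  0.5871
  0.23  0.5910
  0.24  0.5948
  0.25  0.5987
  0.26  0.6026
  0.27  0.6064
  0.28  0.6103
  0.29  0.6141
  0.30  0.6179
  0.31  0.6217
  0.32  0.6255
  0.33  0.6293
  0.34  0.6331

σ√T = 0.53·√0.5 = 0.3748
d₁ = [ln(404/414) + (0.007 + 0.53²/2)·0.5] / 0.3748 = [-0.0245 + 0.0737] / 0.3748 = 0.1315 which rounds to 0.13
d₂ = d₁ − σ√T = 0.1315 − 0.3748 = -0.2433 which rounds to -0.24
Risk-neutral Pr[S_T < K] = N(−d₂) = N(0.24) = 0.5948

0.5948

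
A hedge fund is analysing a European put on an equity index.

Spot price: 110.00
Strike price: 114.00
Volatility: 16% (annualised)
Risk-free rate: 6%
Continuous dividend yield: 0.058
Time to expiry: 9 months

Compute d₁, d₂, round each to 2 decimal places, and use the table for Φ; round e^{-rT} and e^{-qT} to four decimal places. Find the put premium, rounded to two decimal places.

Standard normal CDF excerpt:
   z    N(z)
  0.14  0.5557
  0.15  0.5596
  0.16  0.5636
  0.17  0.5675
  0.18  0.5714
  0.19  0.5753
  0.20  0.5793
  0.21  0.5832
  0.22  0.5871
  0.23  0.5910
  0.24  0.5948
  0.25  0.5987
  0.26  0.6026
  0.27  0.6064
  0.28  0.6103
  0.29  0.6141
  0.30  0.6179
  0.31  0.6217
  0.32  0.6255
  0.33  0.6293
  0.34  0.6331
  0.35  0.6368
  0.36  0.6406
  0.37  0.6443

7.99

T = 0.75;  σ√T = 0.1386
ln(S/K) + (r − q + σ²/2)T = ln(110/114) + (0.06 − 0.058 + 0.16²/2)·0.75 = -0.0357 + 0.0111 = -0.0246
d₁ = -0.0246 / 0.1386 = -0.1777 ≈ -0.18
d₂ = d₁ − σ√T = -0.1777 − 0.1386 = -0.3162 ≈ -0.32
exp(−qT) = exp(−0.058·0.75) = 0.9574;  exp(−rT) = exp(−0.06·0.75) = 0.9560
P = 114·0.9560·N(0.32) − 110·0.9574·N(0.18) = 114·0.9560·0.6255 − 110·0.9574·0.5714 = 68.1695 − 60.1764 = 7.9931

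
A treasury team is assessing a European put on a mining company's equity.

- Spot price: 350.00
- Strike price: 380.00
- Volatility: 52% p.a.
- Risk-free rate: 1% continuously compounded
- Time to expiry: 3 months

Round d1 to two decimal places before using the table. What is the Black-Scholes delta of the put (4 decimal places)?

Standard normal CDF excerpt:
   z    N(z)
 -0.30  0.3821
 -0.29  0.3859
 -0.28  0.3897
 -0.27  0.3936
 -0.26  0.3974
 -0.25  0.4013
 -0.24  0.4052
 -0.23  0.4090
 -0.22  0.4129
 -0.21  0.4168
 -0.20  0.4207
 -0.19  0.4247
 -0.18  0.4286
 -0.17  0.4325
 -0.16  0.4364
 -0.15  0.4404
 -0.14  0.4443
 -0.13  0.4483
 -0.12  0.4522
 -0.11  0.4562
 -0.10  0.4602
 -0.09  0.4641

σ√T = 0.52·√0.25 = 0.2600
d₁ = [ln(350/380) + (0.01 + 0.52²/2)·0.25] / 0.2600 = [-0.0822 + 0.0363] / 0.2600 = -0.1767 which rounds to -0.18
N(d₁) = N(-0.18) = 0.4286
Δ_put = N(d₁) − 1 = 0.4286 − 1 = -0.5714

-0.5714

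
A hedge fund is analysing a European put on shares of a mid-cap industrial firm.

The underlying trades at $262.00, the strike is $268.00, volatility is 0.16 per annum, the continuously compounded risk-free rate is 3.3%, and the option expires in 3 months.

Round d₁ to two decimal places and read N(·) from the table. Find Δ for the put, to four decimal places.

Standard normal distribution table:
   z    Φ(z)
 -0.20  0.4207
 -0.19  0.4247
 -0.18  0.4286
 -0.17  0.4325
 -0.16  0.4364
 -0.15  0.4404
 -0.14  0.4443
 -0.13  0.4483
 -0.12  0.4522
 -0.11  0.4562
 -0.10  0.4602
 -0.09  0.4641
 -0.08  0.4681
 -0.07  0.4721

-0.5557

σ√T = 0.16 × 0.5000 = 0.0800
d₁ = [ln(262/268) + (0.033 + 0.16²/2)·0.25] / 0.0800 = [-0.0226 + 0.0115] / 0.0800 = -0.1399 which rounds to -0.14
N(d₁) = N(-0.14) = 0.4443
Δ_put = N(d₁) − 1 = 0.4443 − 1 = -0.5557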